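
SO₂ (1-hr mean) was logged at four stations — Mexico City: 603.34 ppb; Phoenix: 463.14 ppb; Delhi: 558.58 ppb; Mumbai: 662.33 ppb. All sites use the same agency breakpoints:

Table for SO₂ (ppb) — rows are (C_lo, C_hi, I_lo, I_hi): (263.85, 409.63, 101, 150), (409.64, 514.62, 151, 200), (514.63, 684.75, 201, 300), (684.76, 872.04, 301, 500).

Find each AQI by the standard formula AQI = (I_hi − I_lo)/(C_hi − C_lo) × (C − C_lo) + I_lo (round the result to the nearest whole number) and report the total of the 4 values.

Mexico City: row 514.63–684.75 (AQI 201–300). (300−201)·(603.34−514.63)/(684.75−514.63) + 201 = 99·88.71/170.12 + 201 ≈ 252.62 → 253.
Phoenix: row 409.64–514.62 (AQI 151–200). (200−151)·(463.14−409.64)/(514.62−409.64) + 151 = 49·53.50/104.98 + 151 ≈ 175.97 → 176.
Delhi: 558.58 lies in 514.63–684.75, so I_lo=201, I_hi=300, C_lo=514.63, C_hi=684.75.
(300−201)/(684.75−514.63) × (558.58−514.63) + 201 = 99/170.12 × 43.95 + 201 ≈ 226.58 → 227.
Mumbai: 662.33 ∈ [514.63, 684.75] ↔ index [201, 300].
201 + (662.33−514.63)·(300−201)/(684.75−514.63) = 201 + 147.70·99/170.12 ≈ 286.95, so AQI = 287.
AQIs: Mexico City=253, Phoenix=176, Delhi=227, Mumbai=287. Sum = 253 + 176 + 227 + 287 = 943.

943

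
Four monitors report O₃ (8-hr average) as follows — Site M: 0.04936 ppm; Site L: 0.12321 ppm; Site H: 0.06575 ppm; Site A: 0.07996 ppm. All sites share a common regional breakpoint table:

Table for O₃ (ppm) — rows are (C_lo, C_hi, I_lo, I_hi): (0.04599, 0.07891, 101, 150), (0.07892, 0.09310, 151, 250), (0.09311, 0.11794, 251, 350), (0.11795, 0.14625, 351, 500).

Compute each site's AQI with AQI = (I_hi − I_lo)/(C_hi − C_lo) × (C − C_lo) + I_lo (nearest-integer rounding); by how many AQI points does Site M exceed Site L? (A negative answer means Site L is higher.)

Site M: 0.04936 lies in 0.04599–0.07891, so I_lo=101, I_hi=150, C_lo=0.04599, C_hi=0.07891.
(150−101)/(0.07891−0.04599) × (0.04936−0.04599) + 101 = 49/0.03292 × 0.00337 + 101 ≈ 106.02 → 106.
Site L: 0.12321 lies in 0.11795–0.14625, so I_lo=351, I_hi=500, C_lo=0.11795, C_hi=0.14625.
(500−351)/(0.14625−0.11795) × (0.12321−0.11795) + 351 = 149/0.02830 × 0.00526 + 351 ≈ 378.69 → 379.
Site H: 0.06575 ∈ [0.04599, 0.07891] ↔ index [101, 150].
101 + (0.06575−0.04599)·(150−101)/(0.07891−0.04599) = 101 + 0.01976·49/0.03292 ≈ 130.41, so AQI = 130.
Site A: 0.07996 lies in 0.07892–0.09310, so I_lo=151, I_hi=250, C_lo=0.07892, C_hi=0.09310.
(250−151)/(0.09310−0.07892) × (0.07996−0.07892) + 151 = 99/0.01418 × 0.00104 + 151 ≈ 158.26 → 158.
AQIs: Site M=106, Site L=379, Site H=130, Site A=158. Site M (106) − Site L (379) = -273.

-273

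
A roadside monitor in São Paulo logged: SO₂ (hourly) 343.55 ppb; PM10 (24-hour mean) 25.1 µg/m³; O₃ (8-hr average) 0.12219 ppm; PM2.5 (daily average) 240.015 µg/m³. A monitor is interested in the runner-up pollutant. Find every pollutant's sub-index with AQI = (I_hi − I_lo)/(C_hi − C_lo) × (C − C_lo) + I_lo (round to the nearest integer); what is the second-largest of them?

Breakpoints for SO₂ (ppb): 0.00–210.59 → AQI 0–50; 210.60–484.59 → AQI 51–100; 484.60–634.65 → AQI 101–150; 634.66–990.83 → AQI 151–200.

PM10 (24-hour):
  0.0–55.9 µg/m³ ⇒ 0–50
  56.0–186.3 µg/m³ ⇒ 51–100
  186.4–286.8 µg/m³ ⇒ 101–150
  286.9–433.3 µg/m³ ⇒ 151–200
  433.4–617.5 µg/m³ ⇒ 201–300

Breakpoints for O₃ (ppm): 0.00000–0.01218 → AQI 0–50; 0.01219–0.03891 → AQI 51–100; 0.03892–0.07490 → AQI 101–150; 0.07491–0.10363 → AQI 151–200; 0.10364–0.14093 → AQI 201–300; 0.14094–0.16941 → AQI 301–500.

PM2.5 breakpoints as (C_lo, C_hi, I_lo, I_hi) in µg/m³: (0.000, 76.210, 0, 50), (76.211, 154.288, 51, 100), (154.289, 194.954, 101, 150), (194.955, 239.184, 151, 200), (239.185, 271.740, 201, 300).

SO₂: 343.55 lies in 210.60–484.59, so I_lo=51, I_hi=100, C_lo=210.60, C_hi=484.59.
(100−51)/(484.59−210.60) × (343.55−210.60) + 51 = 49/273.99 × 132.95 + 51 ≈ 74.78 → 75.
PM10: 25.1 ∈ [0.0, 55.9] ↔ index [0, 50].
0 + (25.1−0.0)·(50−0)/(55.9−0.0) = 0 + 25.1·50/55.9 ≈ 22.45, so AQI = 22.
O₃: row 0.10364–0.14093 (AQI 201–300). (300−201)·(0.12219−0.10364)/(0.14093−0.10364) + 201 = 99·0.01855/0.03729 + 201 ≈ 250.25 → 250.
PM2.5: 240.015 lies in 239.185–271.740, so I_lo=201, I_hi=300, C_lo=239.185, C_hi=271.740.
(300−201)/(271.740−239.185) × (240.015−239.185) + 201 = 99/32.555 × 0.830 + 201 ≈ 203.52 → 204.
Sub-indices: SO₂→75, PM10→22, O₃→250, PM2.5→204. Ranked high→low: 250, 204, 75, 22. Second-highest sub-index = 204.

204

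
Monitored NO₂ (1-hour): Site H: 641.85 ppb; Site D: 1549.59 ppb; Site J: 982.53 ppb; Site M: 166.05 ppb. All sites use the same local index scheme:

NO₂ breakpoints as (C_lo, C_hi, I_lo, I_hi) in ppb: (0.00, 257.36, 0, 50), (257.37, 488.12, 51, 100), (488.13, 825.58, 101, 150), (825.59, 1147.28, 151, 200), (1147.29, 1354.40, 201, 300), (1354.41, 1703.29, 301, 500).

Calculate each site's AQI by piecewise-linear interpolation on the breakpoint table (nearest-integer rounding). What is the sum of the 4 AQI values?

Site H: 641.85 lies in 488.13–825.58, so I_lo=101, I_hi=150, C_lo=488.13, C_hi=825.58.
(150−101)/(825.58−488.13) × (641.85−488.13) + 101 = 49/337.45 × 153.72 + 101 ≈ 123.32 → 123.
Site D 1549.59: bracket 1354.41–1703.29 → index 301–500; slope 199/348.88, offset 195.18.
AQI = 301 + 199/348.88·195.18 ≈ 412.33 ⇒ 412.
Site J 982.53: bracket 825.59–1147.28 → index 151–200; slope 49/321.69, offset 156.94.
AQI = 151 + 49/321.69·156.94 ≈ 174.91 ⇒ 175.
Site M 166.05: bracket 0.00–257.36 → index 0–50; slope 50/257.36, offset 166.05.
AQI = 0 + 50/257.36·166.05 ≈ 32.26 ⇒ 32.
AQIs: Site H=123, Site D=412, Site J=175, Site M=32. Sum = 123 + 412 + 175 + 32 = 742.

742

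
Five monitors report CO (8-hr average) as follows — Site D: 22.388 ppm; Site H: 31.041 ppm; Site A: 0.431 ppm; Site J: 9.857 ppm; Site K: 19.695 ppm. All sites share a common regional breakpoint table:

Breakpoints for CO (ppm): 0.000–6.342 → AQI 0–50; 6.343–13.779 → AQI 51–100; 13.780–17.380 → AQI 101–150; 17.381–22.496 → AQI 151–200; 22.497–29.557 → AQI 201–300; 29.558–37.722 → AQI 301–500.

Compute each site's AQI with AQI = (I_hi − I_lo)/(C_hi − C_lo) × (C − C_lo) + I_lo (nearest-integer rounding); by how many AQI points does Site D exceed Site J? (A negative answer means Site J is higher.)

125

Site D: 22.388 lies in 17.381–22.496, so I_lo=151, I_hi=200, C_lo=17.381, C_hi=22.496.
(200−151)/(22.496−17.381) × (22.388−17.381) + 151 = 49/5.115 × 5.007 + 151 ≈ 198.97 → 199.
Site H 31.041: bracket 29.558–37.722 → index 301–500; slope 199/8.164, offset 1.483.
AQI = 301 + 199/8.164·1.483 ≈ 337.15 ⇒ 337.
Site A: row 0.000–6.342 (AQI 0–50). (50−0)·(0.431−0.000)/(6.342−0.000) + 0 = 50·0.431/6.342 + 0 ≈ 3.40 → 3.
Site J: 9.857 lies in 6.343–13.779, so I_lo=51, I_hi=100, C_lo=6.343, C_hi=13.779.
(100−51)/(13.779−6.343) × (9.857−6.343) + 51 = 49/7.436 × 3.514 + 51 ≈ 74.16 → 74.
Site K: row 17.381–22.496 (AQI 151–200). (200−151)·(19.695−17.381)/(22.496−17.381) + 151 = 49·2.314/5.115 + 151 ≈ 173.17 → 173.
AQIs: Site D=199, Site H=337, Site A=3, Site J=74, Site K=173. Site D (199) − Site J (74) = 125.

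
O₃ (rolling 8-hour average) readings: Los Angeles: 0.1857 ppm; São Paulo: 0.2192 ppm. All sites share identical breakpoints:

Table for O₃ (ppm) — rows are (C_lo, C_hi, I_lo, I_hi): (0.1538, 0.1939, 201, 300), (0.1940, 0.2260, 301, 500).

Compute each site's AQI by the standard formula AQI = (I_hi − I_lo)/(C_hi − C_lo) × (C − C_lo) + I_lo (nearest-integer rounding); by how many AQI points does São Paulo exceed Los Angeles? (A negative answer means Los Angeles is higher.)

Los Angeles: 0.1857 ∈ [0.1538, 0.1939] ↔ index [201, 300].
201 + (0.1857−0.1538)·(300−201)/(0.1939−0.1538) = 201 + 0.0319·99/0.0401 ≈ 279.76, so AQI = 280.
São Paulo: 0.2192 ∈ [0.1940, 0.2260] ↔ index [301, 500].
301 + (0.2192−0.1940)·(500−301)/(0.2260−0.1940) = 301 + 0.0252·199/0.0320 ≈ 457.71, so AQI = 458.
AQIs: Los Angeles=280, São Paulo=458. São Paulo (458) − Los Angeles (280) = 178.

178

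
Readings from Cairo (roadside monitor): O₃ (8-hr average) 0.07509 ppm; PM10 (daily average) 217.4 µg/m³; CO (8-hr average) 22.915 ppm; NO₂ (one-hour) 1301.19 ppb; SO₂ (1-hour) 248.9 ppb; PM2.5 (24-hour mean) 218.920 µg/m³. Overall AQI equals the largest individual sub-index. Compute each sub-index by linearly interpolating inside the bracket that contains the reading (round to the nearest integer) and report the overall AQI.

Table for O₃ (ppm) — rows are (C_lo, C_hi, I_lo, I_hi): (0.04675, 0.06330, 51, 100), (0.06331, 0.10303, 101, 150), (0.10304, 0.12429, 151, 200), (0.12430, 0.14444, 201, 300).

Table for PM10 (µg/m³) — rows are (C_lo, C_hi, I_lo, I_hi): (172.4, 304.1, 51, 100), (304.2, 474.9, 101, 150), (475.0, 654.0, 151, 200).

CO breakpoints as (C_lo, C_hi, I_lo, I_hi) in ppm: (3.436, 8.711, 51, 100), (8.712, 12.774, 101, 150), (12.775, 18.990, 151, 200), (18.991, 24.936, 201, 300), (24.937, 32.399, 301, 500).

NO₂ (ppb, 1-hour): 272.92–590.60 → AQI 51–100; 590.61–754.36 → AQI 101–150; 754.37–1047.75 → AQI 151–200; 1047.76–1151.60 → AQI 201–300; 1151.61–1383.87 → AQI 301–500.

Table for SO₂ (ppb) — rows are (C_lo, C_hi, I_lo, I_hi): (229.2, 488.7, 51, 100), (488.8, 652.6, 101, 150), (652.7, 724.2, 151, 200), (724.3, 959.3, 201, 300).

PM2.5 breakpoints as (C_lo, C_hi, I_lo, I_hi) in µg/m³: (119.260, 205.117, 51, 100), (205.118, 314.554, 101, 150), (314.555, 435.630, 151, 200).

429

O₃ 0.07509: bracket 0.06331–0.10303 → index 101–150; slope 49/0.03972, offset 0.01178.
AQI = 101 + 49/0.03972·0.01178 ≈ 115.53 ⇒ 116.
PM10: row 172.4–304.1 (AQI 51–100). (100−51)·(217.4−172.4)/(304.1−172.4) + 51 = 49·45.0/131.7 + 51 ≈ 67.74 → 68.
CO 22.915: bracket 18.991–24.936 → index 201–300; slope 99/5.945, offset 3.924.
AQI = 201 + 99/5.945·3.924 ≈ 266.34 ⇒ 266.
NO₂: 1301.19 ∈ [1151.61, 1383.87] ↔ index [301, 500].
301 + (1301.19−1151.61)·(500−301)/(1383.87−1151.61) = 301 + 149.58·199/232.26 ≈ 429.16, so AQI = 429.
SO₂ 248.9: bracket 229.2–488.7 → index 51–100; slope 49/259.5, offset 19.7.
AQI = 51 + 49/259.5·19.7 ≈ 54.72 ⇒ 55.
PM2.5 218.920: bracket 205.118–314.554 → index 101–150; slope 49/109.436, offset 13.802.
AQI = 101 + 49/109.436·13.802 ≈ 107.18 ⇒ 107.
Sub-indices: O₃→116, PM10→68, CO→266, NO₂→429, SO₂→55, PM2.5→107. Overall AQI = max = 429; dominant pollutant is NO₂.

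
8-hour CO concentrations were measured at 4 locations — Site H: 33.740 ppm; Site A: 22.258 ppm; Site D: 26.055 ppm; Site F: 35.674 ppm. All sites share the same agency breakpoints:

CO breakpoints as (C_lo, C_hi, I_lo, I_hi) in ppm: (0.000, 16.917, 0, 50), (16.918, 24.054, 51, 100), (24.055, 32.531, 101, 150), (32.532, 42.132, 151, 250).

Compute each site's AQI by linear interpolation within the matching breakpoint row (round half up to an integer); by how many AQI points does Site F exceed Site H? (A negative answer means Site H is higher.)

Site H: 33.740 ∈ [32.532, 42.132] ↔ index [151, 250].
151 + (33.740−32.532)·(250−151)/(42.132−32.532) = 151 + 1.208·99/9.600 ≈ 163.46, so AQI = 163.
Site A: 22.258 lies in 16.918–24.054, so I_lo=51, I_hi=100, C_lo=16.918, C_hi=24.054.
(100−51)/(24.054−16.918) × (22.258−16.918) + 51 = 49/7.136 × 5.340 + 51 ≈ 87.67 → 88.
Site D: 26.055 lies in 24.055–32.531, so I_lo=101, I_hi=150, C_lo=24.055, C_hi=32.531.
(150−101)/(32.531−24.055) × (26.055−24.055) + 101 = 49/8.476 × 2.000 + 101 ≈ 112.56 → 113.
Site F: row 32.532–42.132 (AQI 151–250). (250−151)·(35.674−32.532)/(42.132−32.532) + 151 = 99·3.142/9.600 + 151 ≈ 183.40 → 183.
AQIs: Site H=163, Site A=88, Site D=113, Site F=183. Site F (183) − Site H (163) = 20.

20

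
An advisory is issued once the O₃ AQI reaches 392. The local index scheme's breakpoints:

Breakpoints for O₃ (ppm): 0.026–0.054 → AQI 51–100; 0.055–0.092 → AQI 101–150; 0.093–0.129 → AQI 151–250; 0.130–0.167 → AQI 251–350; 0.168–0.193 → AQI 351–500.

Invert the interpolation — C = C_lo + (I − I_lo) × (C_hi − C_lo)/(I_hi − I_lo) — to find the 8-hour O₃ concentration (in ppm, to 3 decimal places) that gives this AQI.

AQI 392 lies in the 351–500 band, which corresponds to 0.168–0.193 ppm.
C = 0.168 + (392−351)×(0.193−0.168)/(500−351) = 0.168 + 41×0.025/149 ≈ 0.17488 ppm → 0.175 ppm to 3 dp.

0.175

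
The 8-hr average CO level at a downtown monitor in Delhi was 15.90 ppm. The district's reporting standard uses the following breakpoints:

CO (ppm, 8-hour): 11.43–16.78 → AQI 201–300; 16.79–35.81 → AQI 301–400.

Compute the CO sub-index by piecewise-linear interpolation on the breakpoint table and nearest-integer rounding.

284

CO 15.90: bracket 11.43–16.78 → index 201–300; slope 99/5.35, offset 4.47.
AQI = 201 + 99/5.35·4.47 ≈ 283.72 ⇒ 284.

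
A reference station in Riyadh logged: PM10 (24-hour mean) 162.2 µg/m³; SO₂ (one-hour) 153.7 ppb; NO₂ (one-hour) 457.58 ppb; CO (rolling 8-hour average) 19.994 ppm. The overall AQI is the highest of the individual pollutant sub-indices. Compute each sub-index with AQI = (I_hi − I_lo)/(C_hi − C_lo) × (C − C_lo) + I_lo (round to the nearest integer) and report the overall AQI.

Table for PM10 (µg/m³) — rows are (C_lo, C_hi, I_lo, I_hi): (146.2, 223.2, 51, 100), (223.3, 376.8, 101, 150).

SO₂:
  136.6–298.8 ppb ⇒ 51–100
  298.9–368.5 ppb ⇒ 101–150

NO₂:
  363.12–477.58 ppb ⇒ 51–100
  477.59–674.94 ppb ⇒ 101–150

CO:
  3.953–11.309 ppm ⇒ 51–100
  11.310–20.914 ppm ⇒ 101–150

PM10 162.2: bracket 146.2–223.2 → index 51–100; slope 49/77.0, offset 16.0.
AQI = 51 + 49/77.0·16.0 ≈ 61.18 ⇒ 61.
SO₂: 153.7 ∈ [136.6, 298.8] ↔ index [51, 100].
51 + (153.7−136.6)·(100−51)/(298.8−136.6) = 51 + 17.1·49/162.2 ≈ 56.17, so AQI = 56.
NO₂: 457.58 lies in 363.12–477.58, so I_lo=51, I_hi=100, C_lo=363.12, C_hi=477.58.
(100−51)/(477.58−363.12) × (457.58−363.12) + 51 = 49/114.46 × 94.46 + 51 ≈ 91.44 → 91.
CO: row 11.310–20.914 (AQI 101–150). (150−101)·(19.994−11.310)/(20.914−11.310) + 101 = 49·8.684/9.604 + 101 ≈ 145.31 → 145.
Sub-indices: PM10→61, SO₂→56, NO₂→91, CO→145. Overall AQI = max = 145; dominant pollutant is CO.
AQI 145: Unhealthy for Sensitive Groups.

145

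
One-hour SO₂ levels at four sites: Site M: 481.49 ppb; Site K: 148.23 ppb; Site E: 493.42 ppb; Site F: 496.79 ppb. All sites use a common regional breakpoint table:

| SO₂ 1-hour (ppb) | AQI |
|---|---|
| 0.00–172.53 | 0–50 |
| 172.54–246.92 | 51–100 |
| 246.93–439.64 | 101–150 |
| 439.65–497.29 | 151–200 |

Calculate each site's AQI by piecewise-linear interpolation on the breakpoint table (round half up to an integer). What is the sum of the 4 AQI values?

627

Site M: 481.49 lies in 439.65–497.29, so I_lo=151, I_hi=200, C_lo=439.65, C_hi=497.29.
(200−151)/(497.29−439.65) × (481.49−439.65) + 151 = 49/57.64 × 41.84 + 151 ≈ 186.57 → 187.
Site K 148.23: bracket 0.00–172.53 → index 0–50; slope 50/172.53, offset 148.23.
AQI = 0 + 50/172.53·148.23 ≈ 42.96 ⇒ 43.
Site E 493.42: bracket 439.65–497.29 → index 151–200; slope 49/57.64, offset 53.77.
AQI = 151 + 49/57.64·53.77 ≈ 196.71 ⇒ 197.
Site F: 496.79 lies in 439.65–497.29, so I_lo=151, I_hi=200, C_lo=439.65, C_hi=497.29.
(200−151)/(497.29−439.65) × (496.79−439.65) + 151 = 49/57.64 × 57.14 + 151 ≈ 199.57 → 200.
AQIs: Site M=187, Site K=43, Site E=197, Site F=200. Sum = 187 + 43 + 197 + 200 = 627.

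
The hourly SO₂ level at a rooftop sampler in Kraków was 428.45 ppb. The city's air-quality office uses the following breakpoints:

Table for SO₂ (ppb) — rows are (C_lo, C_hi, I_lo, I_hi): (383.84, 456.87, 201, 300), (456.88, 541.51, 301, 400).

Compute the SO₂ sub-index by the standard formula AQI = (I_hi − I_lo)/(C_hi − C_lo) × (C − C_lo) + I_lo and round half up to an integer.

261

SO₂: 428.45 lies in 383.84–456.87, so I_lo=201, I_hi=300, C_lo=383.84, C_hi=456.87.
(300−201)/(456.87−383.84) × (428.45−383.84) + 201 = 99/73.03 × 44.61 + 201 ≈ 261.47 → 261.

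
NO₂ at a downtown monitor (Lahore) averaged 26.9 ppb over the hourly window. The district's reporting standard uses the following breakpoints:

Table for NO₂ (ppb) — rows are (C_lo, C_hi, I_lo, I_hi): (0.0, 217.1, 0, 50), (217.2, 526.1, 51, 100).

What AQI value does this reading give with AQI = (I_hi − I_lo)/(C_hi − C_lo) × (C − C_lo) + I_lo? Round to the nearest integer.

NO₂: row 0.0–217.1 (AQI 0–50). (50−0)·(26.9−0.0)/(217.1−0.0) + 0 = 50·26.9/217.1 + 0 ≈ 6.20 → 6.
AQI 6 falls in the Good category.

6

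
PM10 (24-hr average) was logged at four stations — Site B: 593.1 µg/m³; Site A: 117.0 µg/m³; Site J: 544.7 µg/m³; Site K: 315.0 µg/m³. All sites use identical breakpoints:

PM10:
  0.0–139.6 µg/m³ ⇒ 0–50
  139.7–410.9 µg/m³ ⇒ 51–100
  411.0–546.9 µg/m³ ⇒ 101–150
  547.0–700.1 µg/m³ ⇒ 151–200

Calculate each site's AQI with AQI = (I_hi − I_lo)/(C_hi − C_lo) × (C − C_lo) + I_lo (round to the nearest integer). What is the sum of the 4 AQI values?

440

Site B: 593.1 lies in 547.0–700.1, so I_lo=151, I_hi=200, C_lo=547.0, C_hi=700.1.
(200−151)/(700.1−547.0) × (593.1−547.0) + 151 = 49/153.1 × 46.1 + 151 ≈ 165.75 → 166.
Site A: row 0.0–139.6 (AQI 0–50). (50−0)·(117.0−0.0)/(139.6−0.0) + 0 = 50·117.0/139.6 + 0 ≈ 41.91 → 42.
Site J: 544.7 ∈ [411.0, 546.9] ↔ index [101, 150].
101 + (544.7−411.0)·(150−101)/(546.9−411.0) = 101 + 133.7·49/135.9 ≈ 149.21, so AQI = 149.
Site K: 315.0 ∈ [139.7, 410.9] ↔ index [51, 100].
51 + (315.0−139.7)·(100−51)/(410.9−139.7) = 51 + 175.3·49/271.2 ≈ 82.67, so AQI = 83.
AQIs: Site B=166, Site A=42, Site J=149, Site K=83. Sum = 166 + 42 + 149 + 83 = 440.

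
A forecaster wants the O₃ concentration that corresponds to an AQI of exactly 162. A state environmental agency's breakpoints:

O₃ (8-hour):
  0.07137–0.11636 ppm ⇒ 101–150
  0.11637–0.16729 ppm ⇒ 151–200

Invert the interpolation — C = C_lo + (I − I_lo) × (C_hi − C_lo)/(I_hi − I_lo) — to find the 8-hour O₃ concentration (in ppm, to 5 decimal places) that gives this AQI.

0.12780

AQI 162 lies in the 151–200 band, which corresponds to 0.11637–0.16729 ppm.
C = 0.11637 + (162−151)×(0.16729−0.11637)/(200−151) = 0.11637 + 11×0.05092/49 ≈ 0.1278010 ppm → 0.12780 ppm to 5 dp.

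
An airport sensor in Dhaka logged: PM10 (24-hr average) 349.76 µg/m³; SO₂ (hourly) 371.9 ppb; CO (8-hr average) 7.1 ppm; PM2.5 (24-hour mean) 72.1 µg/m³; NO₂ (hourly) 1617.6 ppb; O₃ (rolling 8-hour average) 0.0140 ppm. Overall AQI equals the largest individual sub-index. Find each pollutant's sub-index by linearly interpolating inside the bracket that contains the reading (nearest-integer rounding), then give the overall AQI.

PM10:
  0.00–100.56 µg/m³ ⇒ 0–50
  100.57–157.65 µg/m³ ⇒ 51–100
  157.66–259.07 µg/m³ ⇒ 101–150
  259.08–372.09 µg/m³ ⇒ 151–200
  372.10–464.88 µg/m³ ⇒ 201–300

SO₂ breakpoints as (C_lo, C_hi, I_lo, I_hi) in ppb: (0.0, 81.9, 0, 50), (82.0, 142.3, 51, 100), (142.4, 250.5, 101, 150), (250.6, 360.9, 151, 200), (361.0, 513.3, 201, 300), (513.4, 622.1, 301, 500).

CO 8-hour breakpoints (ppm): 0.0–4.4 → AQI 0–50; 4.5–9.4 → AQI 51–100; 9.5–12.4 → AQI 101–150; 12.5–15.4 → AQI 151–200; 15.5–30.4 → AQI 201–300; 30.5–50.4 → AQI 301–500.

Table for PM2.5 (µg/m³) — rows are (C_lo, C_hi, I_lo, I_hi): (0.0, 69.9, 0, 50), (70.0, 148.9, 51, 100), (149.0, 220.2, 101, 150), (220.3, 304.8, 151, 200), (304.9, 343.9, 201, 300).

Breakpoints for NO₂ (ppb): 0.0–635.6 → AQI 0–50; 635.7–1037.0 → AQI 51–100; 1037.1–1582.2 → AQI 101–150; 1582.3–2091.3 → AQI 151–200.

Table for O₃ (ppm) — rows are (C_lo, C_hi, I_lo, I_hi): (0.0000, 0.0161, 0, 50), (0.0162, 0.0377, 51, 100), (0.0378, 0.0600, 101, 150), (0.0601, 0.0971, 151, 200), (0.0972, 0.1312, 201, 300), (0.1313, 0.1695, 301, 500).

208

PM10: 349.76 lies in 259.08–372.09, so I_lo=151, I_hi=200, C_lo=259.08, C_hi=372.09.
(200−151)/(372.09−259.08) × (349.76−259.08) + 151 = 49/113.01 × 90.68 + 151 ≈ 190.32 → 190.
SO₂: row 361.0–513.3 (AQI 201–300). (300−201)·(371.9−361.0)/(513.3−361.0) + 201 = 99·10.9/152.3 + 201 ≈ 208.09 → 208.
CO: 7.1 lies in 4.5–9.4, so I_lo=51, I_hi=100, C_lo=4.5, C_hi=9.4.
(100−51)/(9.4−4.5) × (7.1−4.5) + 51 = 49/4.9 × 2.6 + 51 ≈ 77.00 → 77.
PM2.5: 72.1 lies in 70.0–148.9, so I_lo=51, I_hi=100, C_lo=70.0, C_hi=148.9.
(100−51)/(148.9−70.0) × (72.1−70.0) + 51 = 49/78.9 × 2.1 + 51 ≈ 52.30 → 52.
NO₂: 1617.6 ∈ [1582.3, 2091.3] ↔ index [151, 200].
151 + (1617.6−1582.3)·(200−151)/(2091.3−1582.3) = 151 + 35.3·49/509.0 ≈ 154.40, so AQI = 154.
O₃: 0.0140 lies in 0.0000–0.0161, so I_lo=0, I_hi=50, C_lo=0.0000, C_hi=0.0161.
(50−0)/(0.0161−0.0000) × (0.0140−0.0000) + 0 = 50/0.0161 × 0.0140 + 0 ≈ 43.48 → 43.
Sub-indices: PM10→190, SO₂→208, CO→77, PM2.5→52, NO₂→154, O₃→43. Overall AQI = max = 208; dominant pollutant is SO₂.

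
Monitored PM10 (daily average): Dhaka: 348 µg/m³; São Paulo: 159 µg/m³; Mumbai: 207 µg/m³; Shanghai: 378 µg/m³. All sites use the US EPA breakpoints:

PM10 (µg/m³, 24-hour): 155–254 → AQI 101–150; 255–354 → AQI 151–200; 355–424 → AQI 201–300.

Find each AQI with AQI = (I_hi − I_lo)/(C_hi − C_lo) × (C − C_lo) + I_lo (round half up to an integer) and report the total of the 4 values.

661

Dhaka: 348 lies in 255–354, so I_lo=151, I_hi=200, C_lo=255, C_hi=354.
(200−151)/(354−255) × (348−255) + 151 = 49/99 × 93 + 151 ≈ 197.03 → 197.
São Paulo: 159 lies in 155–254, so I_lo=101, I_hi=150, C_lo=155, C_hi=254.
(150−101)/(254−155) × (159−155) + 101 = 49/99 × 4 + 101 ≈ 102.98 → 103.
Mumbai: row 155–254 (AQI 101–150). (150−101)·(207−155)/(254−155) + 101 = 49·52/99 + 101 ≈ 126.74 → 127.
Shanghai: 378 lies in 355–424, so I_lo=201, I_hi=300, C_lo=355, C_hi=424.
(300−201)/(424−355) × (378−355) + 201 = 99/69 × 23 + 201 ≈ 234.00 → 234.
AQIs: Dhaka=197, São Paulo=103, Mumbai=127, Shanghai=234. Sum = 197 + 103 + 127 + 234 = 661.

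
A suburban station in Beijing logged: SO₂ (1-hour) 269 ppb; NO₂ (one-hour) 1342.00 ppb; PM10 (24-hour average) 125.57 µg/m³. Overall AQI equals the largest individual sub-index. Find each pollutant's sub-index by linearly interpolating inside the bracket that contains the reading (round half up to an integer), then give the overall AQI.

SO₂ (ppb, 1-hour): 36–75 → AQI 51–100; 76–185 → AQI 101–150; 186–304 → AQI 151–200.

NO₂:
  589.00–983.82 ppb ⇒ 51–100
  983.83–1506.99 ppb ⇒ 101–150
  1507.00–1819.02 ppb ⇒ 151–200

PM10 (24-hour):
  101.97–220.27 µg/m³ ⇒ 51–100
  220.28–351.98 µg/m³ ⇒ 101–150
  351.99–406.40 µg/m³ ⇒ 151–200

185

SO₂: row 186–304 (AQI 151–200). (200−151)·(269−186)/(304−186) + 151 = 49·83/118 + 151 ≈ 185.47 → 185.
NO₂: 1342.00 ∈ [983.83, 1506.99] ↔ index [101, 150].
101 + (1342.00−983.83)·(150−101)/(1506.99−983.83) = 101 + 358.17·49/523.16 ≈ 134.55, so AQI = 135.
PM10: 125.57 lies in 101.97–220.27, so I_lo=51, I_hi=100, C_lo=101.97, C_hi=220.27.
(100−51)/(220.27−101.97) × (125.57−101.97) + 51 = 49/118.30 × 23.60 + 51 ≈ 60.78 → 61.
Sub-indices: SO₂→185, NO₂→135, PM10→61. Overall AQI = max = 185; dominant pollutant is SO₂.
AQI 185: Unhealthy.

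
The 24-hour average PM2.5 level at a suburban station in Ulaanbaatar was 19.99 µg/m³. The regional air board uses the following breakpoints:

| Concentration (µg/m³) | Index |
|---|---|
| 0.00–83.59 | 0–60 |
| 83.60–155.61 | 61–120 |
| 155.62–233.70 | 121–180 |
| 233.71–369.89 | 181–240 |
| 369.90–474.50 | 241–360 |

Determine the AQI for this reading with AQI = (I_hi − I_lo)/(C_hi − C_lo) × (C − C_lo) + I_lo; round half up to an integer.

14

PM2.5: 19.99 ∈ [0.00, 83.59] ↔ index [0, 60].
0 + (19.99−0.00)·(60−0)/(83.59−0.00) = 0 + 19.99·60/83.59 ≈ 14.35, so AQI = 14.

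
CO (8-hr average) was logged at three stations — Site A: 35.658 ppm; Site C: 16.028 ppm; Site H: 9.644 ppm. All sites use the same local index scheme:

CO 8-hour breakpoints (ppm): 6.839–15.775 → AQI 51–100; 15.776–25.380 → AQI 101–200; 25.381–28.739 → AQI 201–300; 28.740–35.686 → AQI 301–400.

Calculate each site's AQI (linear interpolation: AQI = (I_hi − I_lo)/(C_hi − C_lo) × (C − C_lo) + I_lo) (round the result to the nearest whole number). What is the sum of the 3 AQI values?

Site A: 35.658 lies in 28.740–35.686, so I_lo=301, I_hi=400, C_lo=28.740, C_hi=35.686.
(400−301)/(35.686−28.740) × (35.658−28.740) + 301 = 99/6.946 × 6.918 + 301 ≈ 399.60 → 400.
Site C: row 15.776–25.380 (AQI 101–200). (200−101)·(16.028−15.776)/(25.380−15.776) + 101 = 99·0.252/9.604 + 101 ≈ 103.60 → 104.
Site H: 9.644 lies in 6.839–15.775, so I_lo=51, I_hi=100, C_lo=6.839, C_hi=15.775.
(100−51)/(15.775−6.839) × (9.644−6.839) + 51 = 49/8.936 × 2.805 + 51 ≈ 66.38 → 66.
AQIs: Site A=400, Site C=104, Site H=66. Sum = 400 + 104 + 66 = 570.

570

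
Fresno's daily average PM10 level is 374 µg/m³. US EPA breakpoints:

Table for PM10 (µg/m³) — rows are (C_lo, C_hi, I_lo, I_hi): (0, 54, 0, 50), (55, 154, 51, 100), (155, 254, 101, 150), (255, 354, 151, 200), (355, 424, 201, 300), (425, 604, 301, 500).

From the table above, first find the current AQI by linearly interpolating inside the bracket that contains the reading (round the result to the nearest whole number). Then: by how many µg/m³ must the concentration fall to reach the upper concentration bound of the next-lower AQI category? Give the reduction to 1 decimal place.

20.0

PM10: 374 lies in 355–424, so I_lo=201, I_hi=300, C_lo=355, C_hi=424.
(300−201)/(424−355) × (374−355) + 201 = 99/69 × 19 + 201 ≈ 228.26 → 228.
Current AQI 228 is in the Very Unhealthy range (201–300). The next-lower category tops out at AQI 200, whose upper concentration bound is 354 µg/m³.
Reduction needed = 374 − 354 = 20.0 µg/m³.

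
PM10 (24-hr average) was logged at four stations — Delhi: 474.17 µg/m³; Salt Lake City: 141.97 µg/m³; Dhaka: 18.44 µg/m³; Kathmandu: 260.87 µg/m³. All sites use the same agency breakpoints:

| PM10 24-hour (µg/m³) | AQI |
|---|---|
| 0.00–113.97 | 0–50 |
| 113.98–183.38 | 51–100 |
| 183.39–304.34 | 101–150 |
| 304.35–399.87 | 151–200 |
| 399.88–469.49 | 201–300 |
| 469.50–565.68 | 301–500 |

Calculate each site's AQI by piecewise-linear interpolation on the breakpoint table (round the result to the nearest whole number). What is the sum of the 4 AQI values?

522

Delhi: row 469.50–565.68 (AQI 301–500). (500−301)·(474.17−469.50)/(565.68−469.50) + 301 = 199·4.67/96.18 + 301 ≈ 310.66 → 311.
Salt Lake City 141.97: bracket 113.98–183.38 → index 51–100; slope 49/69.40, offset 27.99.
AQI = 51 + 49/69.40·27.99 ≈ 70.76 ⇒ 71.
Dhaka: 18.44 ∈ [0.00, 113.97] ↔ index [0, 50].
0 + (18.44−0.00)·(50−0)/(113.97−0.00) = 0 + 18.44·50/113.97 ≈ 8.09, so AQI = 8.
Kathmandu: 260.87 ∈ [183.39, 304.34] ↔ index [101, 150].
101 + (260.87−183.39)·(150−101)/(304.34−183.39) = 101 + 77.48·49/120.95 ≈ 132.39, so AQI = 132.
AQIs: Delhi=311, Salt Lake City=71, Dhaka=8, Kathmandu=132. Sum = 311 + 71 + 8 + 132 = 522.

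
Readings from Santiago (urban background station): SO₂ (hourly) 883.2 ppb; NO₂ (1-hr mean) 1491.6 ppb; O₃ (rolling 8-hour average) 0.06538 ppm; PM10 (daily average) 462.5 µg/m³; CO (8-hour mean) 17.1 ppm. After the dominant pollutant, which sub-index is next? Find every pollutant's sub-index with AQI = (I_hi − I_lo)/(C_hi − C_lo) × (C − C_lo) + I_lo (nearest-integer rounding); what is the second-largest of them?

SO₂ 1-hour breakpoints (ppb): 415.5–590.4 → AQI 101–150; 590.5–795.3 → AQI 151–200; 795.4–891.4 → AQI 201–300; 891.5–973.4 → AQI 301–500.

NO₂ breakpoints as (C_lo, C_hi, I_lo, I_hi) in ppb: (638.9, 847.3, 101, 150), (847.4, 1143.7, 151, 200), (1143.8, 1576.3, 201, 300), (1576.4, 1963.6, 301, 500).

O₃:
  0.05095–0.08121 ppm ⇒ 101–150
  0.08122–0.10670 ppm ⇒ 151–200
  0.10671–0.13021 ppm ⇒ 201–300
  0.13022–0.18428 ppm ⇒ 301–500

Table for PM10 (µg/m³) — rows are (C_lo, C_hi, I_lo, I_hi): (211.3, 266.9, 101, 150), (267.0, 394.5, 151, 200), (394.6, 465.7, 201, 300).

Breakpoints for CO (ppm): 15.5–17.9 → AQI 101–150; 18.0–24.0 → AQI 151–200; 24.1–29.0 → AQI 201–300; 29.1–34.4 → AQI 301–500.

SO₂: 883.2 lies in 795.4–891.4, so I_lo=201, I_hi=300, C_lo=795.4, C_hi=891.4.
(300−201)/(891.4−795.4) × (883.2−795.4) + 201 = 99/96.0 × 87.8 + 201 ≈ 291.54 → 292.
NO₂ 1491.6: bracket 1143.8–1576.3 → index 201–300; slope 99/432.5, offset 347.8.
AQI = 201 + 99/432.5·347.8 ≈ 280.61 ⇒ 281.
O₃: 0.06538 lies in 0.05095–0.08121, so I_lo=101, I_hi=150, C_lo=0.05095, C_hi=0.08121.
(150−101)/(0.08121−0.05095) × (0.06538−0.05095) + 101 = 49/0.03026 × 0.01443 + 101 ≈ 124.37 → 124.
PM10: 462.5 lies in 394.6–465.7, so I_lo=201, I_hi=300, C_lo=394.6, C_hi=465.7.
(300−201)/(465.7−394.6) × (462.5−394.6) + 201 = 99/71.1 × 67.9 + 201 ≈ 295.54 → 296.
CO 17.1: bracket 15.5–17.9 → index 101–150; slope 49/2.4, offset 1.6.
AQI = 101 + 49/2.4·1.6 ≈ 133.67 ⇒ 134.
Sub-indices: SO₂→292, NO₂→281, O₃→124, PM10→296, CO→134. Ranked high→low: 296, 292, 281, 134, 124. Second-highest sub-index = 292.

292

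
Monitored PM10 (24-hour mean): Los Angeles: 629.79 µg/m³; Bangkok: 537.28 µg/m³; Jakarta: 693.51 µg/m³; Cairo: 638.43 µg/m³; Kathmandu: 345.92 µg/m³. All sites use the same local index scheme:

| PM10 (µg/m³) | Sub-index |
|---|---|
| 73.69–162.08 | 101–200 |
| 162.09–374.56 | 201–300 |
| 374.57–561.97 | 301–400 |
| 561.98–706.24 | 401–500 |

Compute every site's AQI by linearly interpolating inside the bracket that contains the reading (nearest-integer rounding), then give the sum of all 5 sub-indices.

2066

Los Angeles 629.79: bracket 561.98–706.24 → index 401–500; slope 99/144.26, offset 67.81.
AQI = 401 + 99/144.26·67.81 ≈ 447.54 ⇒ 448.
Bangkok: 537.28 ∈ [374.57, 561.97] ↔ index [301, 400].
301 + (537.28−374.57)·(400−301)/(561.97−374.57) = 301 + 162.71·99/187.40 ≈ 386.96, so AQI = 387.
Jakarta 693.51: bracket 561.98–706.24 → index 401–500; slope 99/144.26, offset 131.53.
AQI = 401 + 99/144.26·131.53 ≈ 491.26 ⇒ 491.
Cairo: row 561.98–706.24 (AQI 401–500). (500−401)·(638.43−561.98)/(706.24−561.98) + 401 = 99·76.45/144.26 + 401 ≈ 453.46 → 453.
Kathmandu 345.92: bracket 162.09–374.56 → index 201–300; slope 99/212.47, offset 183.83.
AQI = 201 + 99/212.47·183.83 ≈ 286.66 ⇒ 287.
AQIs: Los Angeles=448, Bangkok=387, Jakarta=491, Cairo=453, Kathmandu=287. Sum = 448 + 387 + 491 + 453 + 287 = 2066.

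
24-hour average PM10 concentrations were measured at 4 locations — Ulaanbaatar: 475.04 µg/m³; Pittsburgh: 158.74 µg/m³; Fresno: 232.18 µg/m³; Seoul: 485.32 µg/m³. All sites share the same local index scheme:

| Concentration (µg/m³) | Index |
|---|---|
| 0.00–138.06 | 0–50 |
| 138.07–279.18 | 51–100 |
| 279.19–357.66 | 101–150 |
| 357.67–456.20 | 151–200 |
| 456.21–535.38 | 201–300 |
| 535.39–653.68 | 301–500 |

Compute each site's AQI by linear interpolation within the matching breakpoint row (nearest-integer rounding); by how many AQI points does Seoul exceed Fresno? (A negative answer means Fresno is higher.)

Ulaanbaatar 475.04: bracket 456.21–535.38 → index 201–300; slope 99/79.17, offset 18.83.
AQI = 201 + 99/79.17·18.83 ≈ 224.55 ⇒ 225.
Pittsburgh 158.74: bracket 138.07–279.18 → index 51–100; slope 49/141.11, offset 20.67.
AQI = 51 + 49/141.11·20.67 ≈ 58.18 ⇒ 58.
Fresno: 232.18 ∈ [138.07, 279.18] ↔ index [51, 100].
51 + (232.18−138.07)·(100−51)/(279.18−138.07) = 51 + 94.11·49/141.11 ≈ 83.68, so AQI = 84.
Seoul: row 456.21–535.38 (AQI 201–300). (300−201)·(485.32−456.21)/(535.38−456.21) + 201 = 99·29.11/79.17 + 201 ≈ 237.40 → 237.
AQIs: Ulaanbaatar=225, Pittsburgh=58, Fresno=84, Seoul=237. Seoul (237) − Fresno (84) = 153.

153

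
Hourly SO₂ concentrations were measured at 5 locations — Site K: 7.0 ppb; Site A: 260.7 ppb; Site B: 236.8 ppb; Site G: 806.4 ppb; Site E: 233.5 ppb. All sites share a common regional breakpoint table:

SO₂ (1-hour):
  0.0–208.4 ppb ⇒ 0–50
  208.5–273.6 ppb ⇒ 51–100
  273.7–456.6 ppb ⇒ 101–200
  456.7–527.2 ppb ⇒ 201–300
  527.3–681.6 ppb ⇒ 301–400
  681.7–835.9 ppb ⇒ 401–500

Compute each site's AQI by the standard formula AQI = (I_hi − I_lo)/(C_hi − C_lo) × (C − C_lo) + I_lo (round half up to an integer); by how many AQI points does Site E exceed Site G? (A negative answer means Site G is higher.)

-411

Site K: row 0.0–208.4 (AQI 0–50). (50−0)·(7.0−0.0)/(208.4−0.0) + 0 = 50·7.0/208.4 + 0 ≈ 1.68 → 2.
Site A: row 208.5–273.6 (AQI 51–100). (100−51)·(260.7−208.5)/(273.6−208.5) + 51 = 49·52.2/65.1 + 51 ≈ 90.29 → 90.
Site B: 236.8 ∈ [208.5, 273.6] ↔ index [51, 100].
51 + (236.8−208.5)·(100−51)/(273.6−208.5) = 51 + 28.3·49/65.1 ≈ 72.30, so AQI = 72.
Site G 806.4: bracket 681.7–835.9 → index 401–500; slope 99/154.2, offset 124.7.
AQI = 401 + 99/154.2·124.7 ≈ 481.06 ⇒ 481.
Site E: 233.5 ∈ [208.5, 273.6] ↔ index [51, 100].
51 + (233.5−208.5)·(100−51)/(273.6−208.5) = 51 + 25.0·49/65.1 ≈ 69.82, so AQI = 70.
AQIs: Site K=2, Site A=90, Site B=72, Site G=481, Site E=70. Site E (70) − Site G (481) = -411.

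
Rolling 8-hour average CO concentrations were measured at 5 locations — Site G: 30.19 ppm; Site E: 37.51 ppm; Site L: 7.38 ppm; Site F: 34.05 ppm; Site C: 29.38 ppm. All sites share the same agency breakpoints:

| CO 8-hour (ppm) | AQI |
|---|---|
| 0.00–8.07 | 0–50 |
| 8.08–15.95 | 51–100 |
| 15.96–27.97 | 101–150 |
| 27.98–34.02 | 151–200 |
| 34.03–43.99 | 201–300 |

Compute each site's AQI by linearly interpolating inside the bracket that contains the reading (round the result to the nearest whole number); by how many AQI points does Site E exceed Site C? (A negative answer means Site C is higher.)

74

Site G: 30.19 ∈ [27.98, 34.02] ↔ index [151, 200].
151 + (30.19−27.98)·(200−151)/(34.02−27.98) = 151 + 2.21·49/6.04 ≈ 168.93, so AQI = 169.
Site E 37.51: bracket 34.03–43.99 → index 201–300; slope 99/9.96, offset 3.48.
AQI = 201 + 99/9.96·3.48 ≈ 235.59 ⇒ 236.
Site L: 7.38 lies in 0.00–8.07, so I_lo=0, I_hi=50, C_lo=0.00, C_hi=8.07.
(50−0)/(8.07−0.00) × (7.38−0.00) + 0 = 50/8.07 × 7.38 + 0 ≈ 45.72 → 46.
Site F: row 34.03–43.99 (AQI 201–300). (300−201)·(34.05−34.03)/(43.99−34.03) + 201 = 99·0.02/9.96 + 201 ≈ 201.20 → 201.
Site C: row 27.98–34.02 (AQI 151–200). (200−151)·(29.38−27.98)/(34.02−27.98) + 151 = 49·1.40/6.04 + 151 ≈ 162.36 → 162.
AQIs: Site G=169, Site E=236, Site L=46, Site F=201, Site C=162. Site E (236) − Site C (162) = 74.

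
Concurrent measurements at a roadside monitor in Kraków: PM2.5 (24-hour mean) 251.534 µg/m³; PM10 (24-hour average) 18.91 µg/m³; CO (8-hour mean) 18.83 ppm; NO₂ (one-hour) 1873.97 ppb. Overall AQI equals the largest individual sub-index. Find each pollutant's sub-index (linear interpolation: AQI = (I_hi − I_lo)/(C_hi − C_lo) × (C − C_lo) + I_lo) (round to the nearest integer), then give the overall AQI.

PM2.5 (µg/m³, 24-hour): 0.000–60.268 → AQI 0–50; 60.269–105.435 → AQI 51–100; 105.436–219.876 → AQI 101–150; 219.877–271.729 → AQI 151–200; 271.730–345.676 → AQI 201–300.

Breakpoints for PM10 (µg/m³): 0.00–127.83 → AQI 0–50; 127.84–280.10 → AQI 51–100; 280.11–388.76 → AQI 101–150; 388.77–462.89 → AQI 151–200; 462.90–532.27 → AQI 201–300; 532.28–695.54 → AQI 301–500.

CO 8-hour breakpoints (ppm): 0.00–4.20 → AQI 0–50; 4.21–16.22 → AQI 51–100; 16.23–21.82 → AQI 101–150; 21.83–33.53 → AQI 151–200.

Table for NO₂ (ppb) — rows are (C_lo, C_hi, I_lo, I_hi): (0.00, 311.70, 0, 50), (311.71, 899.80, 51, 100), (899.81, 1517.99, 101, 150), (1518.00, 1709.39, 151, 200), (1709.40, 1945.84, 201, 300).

PM2.5: row 219.877–271.729 (AQI 151–200). (200−151)·(251.534−219.877)/(271.729−219.877) + 151 = 49·31.657/51.852 + 151 ≈ 180.92 → 181.
PM10: row 0.00–127.83 (AQI 0–50). (50−0)·(18.91−0.00)/(127.83−0.00) + 0 = 50·18.91/127.83 + 0 ≈ 7.40 → 7.
CO: 18.83 lies in 16.23–21.82, so I_lo=101, I_hi=150, C_lo=16.23, C_hi=21.82.
(150−101)/(21.82−16.23) × (18.83−16.23) + 101 = 49/5.59 × 2.60 + 101 ≈ 123.79 → 124.
NO₂: 1873.97 ∈ [1709.40, 1945.84] ↔ index [201, 300].
201 + (1873.97−1709.40)·(300−201)/(1945.84−1709.40) = 201 + 164.57·99/236.44 ≈ 269.91, so AQI = 270.
Sub-indices: PM2.5→181, PM10→7, CO→124, NO₂→270. Overall AQI = max = 270; dominant pollutant is NO₂.
AQI 270: Very Unhealthy.

270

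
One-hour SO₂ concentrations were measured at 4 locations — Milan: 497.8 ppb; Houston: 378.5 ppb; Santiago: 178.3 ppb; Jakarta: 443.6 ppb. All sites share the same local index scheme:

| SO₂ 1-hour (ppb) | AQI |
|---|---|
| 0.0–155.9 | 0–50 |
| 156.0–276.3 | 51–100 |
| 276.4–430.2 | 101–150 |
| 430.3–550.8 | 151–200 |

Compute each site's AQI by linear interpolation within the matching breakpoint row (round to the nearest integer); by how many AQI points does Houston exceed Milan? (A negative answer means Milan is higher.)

-44

Milan: row 430.3–550.8 (AQI 151–200). (200−151)·(497.8−430.3)/(550.8−430.3) + 151 = 49·67.5/120.5 + 151 ≈ 178.45 → 178.
Houston 378.5: bracket 276.4–430.2 → index 101–150; slope 49/153.8, offset 102.1.
AQI = 101 + 49/153.8·102.1 ≈ 133.53 ⇒ 134.
Santiago: row 156.0–276.3 (AQI 51–100). (100−51)·(178.3−156.0)/(276.3−156.0) + 51 = 49·22.3/120.3 + 51 ≈ 60.08 → 60.
Jakarta: 443.6 ∈ [430.3, 550.8] ↔ index [151, 200].
151 + (443.6−430.3)·(200−151)/(550.8−430.3) = 151 + 13.3·49/120.5 ≈ 156.41, so AQI = 156.
AQIs: Milan=178, Houston=134, Santiago=60, Jakarta=156. Houston (134) − Milan (178) = -44.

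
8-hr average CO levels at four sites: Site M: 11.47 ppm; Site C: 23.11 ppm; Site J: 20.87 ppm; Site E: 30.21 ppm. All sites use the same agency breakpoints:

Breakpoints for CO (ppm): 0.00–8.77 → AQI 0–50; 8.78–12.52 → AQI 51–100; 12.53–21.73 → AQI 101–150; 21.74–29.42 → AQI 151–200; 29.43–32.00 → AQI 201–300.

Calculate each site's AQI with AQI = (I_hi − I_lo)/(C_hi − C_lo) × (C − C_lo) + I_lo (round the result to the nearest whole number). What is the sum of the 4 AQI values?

Site M 11.47: bracket 8.78–12.52 → index 51–100; slope 49/3.74, offset 2.69.
AQI = 51 + 49/3.74·2.69 ≈ 86.24 ⇒ 86.
Site C 23.11: bracket 21.74–29.42 → index 151–200; slope 49/7.68, offset 1.37.
AQI = 151 + 49/7.68·1.37 ≈ 159.74 ⇒ 160.
Site J: 20.87 ∈ [12.53, 21.73] ↔ index [101, 150].
101 + (20.87−12.53)·(150−101)/(21.73−12.53) = 101 + 8.34·49/9.20 ≈ 145.42, so AQI = 145.
Site E 30.21: bracket 29.43–32.00 → index 201–300; slope 99/2.57, offset 0.78.
AQI = 201 + 99/2.57·0.78 ≈ 231.05 ⇒ 231.
AQIs: Site M=86, Site C=160, Site J=145, Site E=231. Sum = 86 + 160 + 145 + 231 = 622.

622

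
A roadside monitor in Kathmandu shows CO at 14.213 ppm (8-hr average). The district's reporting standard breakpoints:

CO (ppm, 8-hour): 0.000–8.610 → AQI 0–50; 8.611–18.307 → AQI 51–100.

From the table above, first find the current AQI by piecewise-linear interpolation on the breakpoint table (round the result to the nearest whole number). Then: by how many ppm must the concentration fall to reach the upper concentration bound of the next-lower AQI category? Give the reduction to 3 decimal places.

5.603

CO: row 8.611–18.307 (AQI 51–100). (100−51)·(14.213−8.611)/(18.307−8.611) + 51 = 49·5.602/9.696 + 51 ≈ 79.31 → 79.
Current AQI 79 is in the Moderate range (51–100). The next-lower category tops out at AQI 50, whose upper concentration bound is 8.610 ppm.
Reduction needed = 14.213 − 8.610 = 5.603 ppm.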